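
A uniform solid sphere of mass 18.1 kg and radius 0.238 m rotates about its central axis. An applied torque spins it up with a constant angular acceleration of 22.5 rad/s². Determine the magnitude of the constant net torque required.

τ ≈ 9.23 N·m

I = (2/5)MR² = (2/5)(18.1)(0.238)² = 0.4101 kg·m².
τ = Iα = (0.4101)(22.50) = 9.227 N·m.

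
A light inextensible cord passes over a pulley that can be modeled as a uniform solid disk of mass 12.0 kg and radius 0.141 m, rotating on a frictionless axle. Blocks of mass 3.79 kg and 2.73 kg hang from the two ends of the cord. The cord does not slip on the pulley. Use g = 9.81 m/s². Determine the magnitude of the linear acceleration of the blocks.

a ≈ 0.831 m/s²

I = ½MR² = (1/2)(12.0)(0.141)² = 0.1193 kg·m².
Heavier block: m₁g − T₁ = m₁a. Lighter block: T₂ − m₂g = m₂a.
Pulley: (T₁ − T₂)R = Iα = I(a/R), so T₁ − T₂ = (I/R²)a = (1/2)M_p a = 6.000·a.
Adding the three: (m₁ − m₂)g = (m₁ + m₂ + 6.000)a, so a = (3.79 − 2.73)(9.81)/(3.79 + 2.73 + 6.000) = 0.8306 m/s².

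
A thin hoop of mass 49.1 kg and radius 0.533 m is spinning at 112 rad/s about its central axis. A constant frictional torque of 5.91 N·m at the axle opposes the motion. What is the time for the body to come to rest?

I = MR² = (49.1)(0.533)² = 13.95 kg·m².
The net torque has magnitude 5.91 N·m, opposing ω.
|α| = τ/I = 5.910/13.95 = 0.4237 rad/s² (deceleration).
0 = ω₀ − |α|t ⇒ t = ω₀/|α| = 112/0.4237 = 264.3 s.

t ≈ 264 s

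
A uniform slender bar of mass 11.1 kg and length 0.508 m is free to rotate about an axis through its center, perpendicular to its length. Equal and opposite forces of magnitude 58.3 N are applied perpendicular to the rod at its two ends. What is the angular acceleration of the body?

I = (1/12)ML² = (1/12)(11.1)(0.508)² = 0.2387 kg·m².
The couple gives τ = F·(L/2) + F·(L/2) = F L = (58.3)(0.508) = 29.62 N·m.
From τ = Iα: α = 29.62/0.2387 = 124.1 rad/s².

α ≈ 124 rad/s²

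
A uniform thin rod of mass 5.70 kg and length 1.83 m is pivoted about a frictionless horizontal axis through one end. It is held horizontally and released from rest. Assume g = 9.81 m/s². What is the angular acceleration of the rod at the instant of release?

α ≈ 8.04 rad/s²

About the pivot, I = (1/3)ML² = (1/3)(5.70)(1.83)² = 6.363 kg·m².
The weight acts at the center, a distance L/2 = 0.9150 m from the pivot; τ = Mg(L/2) = 51.16 N·m.
α = τ/I = 51.16/6.363 = 8.041 rad/s².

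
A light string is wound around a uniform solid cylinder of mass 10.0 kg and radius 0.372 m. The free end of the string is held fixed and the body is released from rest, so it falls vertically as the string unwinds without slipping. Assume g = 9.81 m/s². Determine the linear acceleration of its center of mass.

a ≈ 6.54 m/s²

Translation: Mg − T = Ma. Rotation about the center: TR = Iα with I = ½MR².
With a = αR: T = (I/R²)a = (1/2)M a, so Mg = (1 + 0.5000)Ma.
a = g/(1 + 0.5000) = 9.81/1.500 = 6.540 m/s².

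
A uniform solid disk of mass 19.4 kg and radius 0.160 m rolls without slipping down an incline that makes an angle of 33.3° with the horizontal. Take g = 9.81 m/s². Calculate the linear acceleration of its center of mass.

Translation along the incline: Mg sinθ − f = Ma.
Rotation about the center: fR = Iα with I = ½MR². No-slip gives a = αR, so f = (I/R²)a = (1/2)M a.
Substituting: Mg sinθ = (1 + 0.5000)Ma, so a = g sinθ/(1 + 0.5000) = (9.81) sin 33.3° / 1.500 = 3.591 m/s².

a ≈ 3.59 m/s²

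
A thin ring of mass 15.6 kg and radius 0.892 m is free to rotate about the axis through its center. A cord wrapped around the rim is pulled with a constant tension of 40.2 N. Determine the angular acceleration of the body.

α ≈ 2.89 rad/s²

I = MR² = (15.6)(0.892)² = 12.41 kg·m².
τ = F R = (40.2)(0.892) = 35.86 N·m.
From τ = Iα: α = 35.86/12.41 = 2.889 rad/s².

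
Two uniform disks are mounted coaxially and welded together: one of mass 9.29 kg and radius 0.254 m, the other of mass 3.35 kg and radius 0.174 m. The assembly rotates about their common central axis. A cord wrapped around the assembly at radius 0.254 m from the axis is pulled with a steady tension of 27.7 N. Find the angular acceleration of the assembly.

I = ½M₁R₁² + ½M₂R₂² = ½(9.29)(0.254)² + ½(3.35)(0.174)² = 0.3504 kg·m².
τ = F r = (27.7)(0.254) = 7.036 N·m.
α = τ/I = 7.036/0.3504 = 20.08 rad/s².

α ≈ 20.1 rad/s²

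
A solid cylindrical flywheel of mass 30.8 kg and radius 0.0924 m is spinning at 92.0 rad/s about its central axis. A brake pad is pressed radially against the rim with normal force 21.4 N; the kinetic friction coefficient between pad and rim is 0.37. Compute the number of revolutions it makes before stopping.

I = ½MR² = (1/2)(30.8)(0.0924)² = 0.1315 kg·m².
Friction force f = μN = (0.37)(21.4) = 7.918 N at the rim; torque magnitude τ = fR = 0.7316 N·m, opposing ω.
|α| = τ/I = 0.7316/0.1315 = 5.564 rad/s² (deceleration).
ω² = ω₀² − 2|α|θ with ω = 0 ⇒ θ = ω₀²/(2|α|) = 760.5 rad = 121.0 rev.

≈ 121 revolutions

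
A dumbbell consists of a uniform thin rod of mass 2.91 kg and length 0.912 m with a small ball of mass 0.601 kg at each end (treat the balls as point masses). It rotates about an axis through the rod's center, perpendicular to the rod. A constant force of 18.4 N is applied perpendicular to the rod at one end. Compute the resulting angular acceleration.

α ≈ 18.6 rad/s²

I_rod = (1/12)ML² = (1/12)(2.91)(0.912)² = 0.2017 kg·m².
I_balls = 2·m·(L/2)² = 2(0.601)(0.4560)² = 0.2499 kg·m².
Total I = 0.4516 kg·m².
τ = F·(L/2) = (18.4)(0.456) = 8.390 N·m.
α = τ/I = 8.390/0.4516 = 18.58 rad/s².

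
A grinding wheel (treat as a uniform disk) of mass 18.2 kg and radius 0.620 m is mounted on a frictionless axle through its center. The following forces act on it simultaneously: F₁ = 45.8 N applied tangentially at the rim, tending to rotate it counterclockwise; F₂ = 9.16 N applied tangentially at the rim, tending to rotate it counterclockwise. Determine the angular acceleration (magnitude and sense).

α ≈ 9.74 rad/s², counterclockwise

I = ½MR² = (1/2)(18.2)(0.620)² = 3.498 kg·m².
Taking counterclockwise as positive: τ₁ = +(45.8)(0.620) = +28.40 N·m; τ₂ = +(9.16)(0.620) = +5.679 N·m.
Net torque τ = 34.08 N·m.
α = τ/I = 34.08/3.498 = 9.741 rad/s².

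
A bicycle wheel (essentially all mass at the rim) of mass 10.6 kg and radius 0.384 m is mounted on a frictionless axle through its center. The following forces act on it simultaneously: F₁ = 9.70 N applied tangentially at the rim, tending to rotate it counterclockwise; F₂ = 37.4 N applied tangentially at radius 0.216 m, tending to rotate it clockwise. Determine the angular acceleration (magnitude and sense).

I = MR² = (10.6)(0.384)² = 1.563 kg·m².
Taking counterclockwise as positive: τ₁ = +(9.70)(0.384) = +3.725 N·m; τ₂ = −(37.4)(0.216) = −8.078 N·m.
Net torque τ = -4.354 N·m.
α = τ/I = -4.354/1.563 = -2.785 rad/s².

α ≈ 2.79 rad/s², clockwise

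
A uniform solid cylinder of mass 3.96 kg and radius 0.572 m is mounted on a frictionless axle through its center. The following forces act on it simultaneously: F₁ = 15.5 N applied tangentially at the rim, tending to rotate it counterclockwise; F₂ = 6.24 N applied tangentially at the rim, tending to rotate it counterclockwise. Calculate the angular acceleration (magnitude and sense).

α ≈ 19.2 rad/s², counterclockwise

I = ½MR² = (1/2)(3.96)(0.572)² = 0.6478 kg·m².
Taking counterclockwise as positive: τ₁ = +(15.5)(0.572) = +8.866 N·m; τ₂ = +(6.24)(0.572) = +3.569 N·m.
Net torque τ = 12.44 N·m.
α = τ/I = 12.44/0.6478 = 19.20 rad/s².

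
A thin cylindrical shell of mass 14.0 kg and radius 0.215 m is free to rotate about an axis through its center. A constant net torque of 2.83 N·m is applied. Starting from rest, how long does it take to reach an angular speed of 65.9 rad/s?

t ≈ 15.1 s

I = MR² = (14.0)(0.215)² = 0.6471 kg·m².
α = τ/I = 2.83/0.6471 = 4.373 rad/s².
ω = αt ⇒ t = ω/α = 65.9/4.373 = 15.07 s.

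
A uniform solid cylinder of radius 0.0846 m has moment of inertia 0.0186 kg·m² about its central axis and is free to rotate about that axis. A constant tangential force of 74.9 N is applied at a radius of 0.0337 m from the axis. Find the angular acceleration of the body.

τ = F·r = (74.9)(0.0337) = 2.524 N·m.
From τ = Iα: α = 2.524/0.01860 = 135.7 rad/s².

α ≈ 136 rad/s²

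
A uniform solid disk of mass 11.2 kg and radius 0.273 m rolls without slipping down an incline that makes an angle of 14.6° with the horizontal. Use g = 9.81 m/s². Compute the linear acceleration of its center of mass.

a ≈ 1.65 m/s²

Translation along the incline: Mg sinθ − f = Ma.
Rotation about the center: fR = Iα with I = ½MR². No-slip gives a = αR, so f = (I/R²)a = (1/2)M a.
Substituting: Mg sinθ = (1 + 0.5000)Ma, so a = g sinθ/(1 + 0.5000) = (9.81) sin 14.6° / 1.500 = 1.649 m/s².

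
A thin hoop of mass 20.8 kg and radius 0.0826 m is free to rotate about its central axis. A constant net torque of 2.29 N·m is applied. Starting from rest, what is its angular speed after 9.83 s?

ω ≈ 159 rad/s

I = MR² = (20.8)(0.0826)² = 0.1419 kg·m².
α = τ/I = 2.29/0.1419 = 16.14 rad/s².
ω = ω₀ + αt = 0 + (16.14)(9.83) = 158.6 rad/s.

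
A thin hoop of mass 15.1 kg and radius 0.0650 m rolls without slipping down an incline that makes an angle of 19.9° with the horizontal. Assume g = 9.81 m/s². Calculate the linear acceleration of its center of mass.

a ≈ 1.67 m/s²

Translation along the incline: Mg sinθ − f = Ma.
Rotation about the center: fR = Iα with I = MR². No-slip gives a = αR, so f = (I/R²)a = M a.
Substituting: Mg sinθ = (1 + 1.000)Ma, so a = g sinθ/(1 + 1.000) = (9.81) sin 19.9° / 2.000 = 1.670 m/s².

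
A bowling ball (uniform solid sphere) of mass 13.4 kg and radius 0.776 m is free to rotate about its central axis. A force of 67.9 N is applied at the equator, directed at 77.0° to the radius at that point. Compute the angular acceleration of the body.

I = (2/5)MR² = (2/5)(13.4)(0.776)² = 3.228 kg·m².
Only the tangential component produces torque: τ = F R sinθ = (67.9)(0.776) sin 77.0° = 51.34 N·m.
From τ = Iα: α = 51.34/3.228 = 15.91 rad/s².

α ≈ 15.9 rad/s²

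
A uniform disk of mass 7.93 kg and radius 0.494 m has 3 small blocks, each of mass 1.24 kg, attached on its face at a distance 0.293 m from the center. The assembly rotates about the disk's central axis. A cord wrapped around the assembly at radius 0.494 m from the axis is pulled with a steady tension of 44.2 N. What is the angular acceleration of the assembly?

I_disk = ½MR² = ½(7.93)(0.494)² = 0.9676 kg·m².
I_blocks = 3·m·r² = 3(1.24)(0.293)² = 0.3194 kg·m².
Total I = 1.287 kg·m².
τ = F r = (44.2)(0.494) = 21.83 N·m.
α = τ/I = 21.83/1.287 = 16.97 rad/s².

α ≈ 17.0 rad/s²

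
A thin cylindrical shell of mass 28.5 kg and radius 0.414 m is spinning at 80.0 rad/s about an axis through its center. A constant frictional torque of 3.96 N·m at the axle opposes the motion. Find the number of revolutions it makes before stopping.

I = MR² = (28.5)(0.414)² = 4.885 kg·m².
The net torque has magnitude 3.96 N·m, opposing ω.
|α| = τ/I = 3.960/4.885 = 0.8107 rad/s² (deceleration).
ω² = ω₀² − 2|α|θ with ω = 0 ⇒ θ = ω₀²/(2|α|) = 3947 rad = 628.2 rev.

≈ 628 revolutions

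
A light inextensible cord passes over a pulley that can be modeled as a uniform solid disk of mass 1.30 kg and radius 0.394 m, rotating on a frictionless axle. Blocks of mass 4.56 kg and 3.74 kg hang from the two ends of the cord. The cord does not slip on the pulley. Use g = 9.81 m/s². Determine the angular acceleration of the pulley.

α ≈ 2.28 rad/s²

I = ½MR² = (1/2)(1.30)(0.394)² = 0.1009 kg·m².
Heavier block: m₁g − T₁ = m₁a. Lighter block: T₂ − m₂g = m₂a.
Pulley: (T₁ − T₂)R = Iα = I(a/R), so T₁ − T₂ = (I/R²)a = (1/2)M_p a = 0.6500·a.
Adding the three: (m₁ − m₂)g = (m₁ + m₂ + 0.6500)a, so a = (4.56 − 3.74)(9.81)/(4.56 + 3.74 + 0.6500) = 0.8988 m/s².
α = a/R = 0.8988/0.394 = 2.281 rad/s².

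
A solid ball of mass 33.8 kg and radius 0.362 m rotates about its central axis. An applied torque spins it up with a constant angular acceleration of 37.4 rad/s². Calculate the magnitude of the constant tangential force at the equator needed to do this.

I = (2/5)MR² = (2/5)(33.8)(0.362)² = 1.772 kg·m².
The required torque is τ = Iα = (1.772)(37.40) = 66.26 N·m.
A tangential force at the equator gives τ = FR, so F = τ/R = 66.26/0.362 = 183.0 N.

F ≈ 183 N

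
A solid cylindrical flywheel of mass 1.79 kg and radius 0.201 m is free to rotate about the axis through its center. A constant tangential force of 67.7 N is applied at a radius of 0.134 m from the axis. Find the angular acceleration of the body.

I = ½MR² = (1/2)(1.79)(0.201)² = 0.03616 kg·m².
τ = F·r = (67.7)(0.134) = 9.072 N·m.
From τ = Iα: α = 9.072/0.03616 = 250.9 rad/s².

α ≈ 251 rad/s²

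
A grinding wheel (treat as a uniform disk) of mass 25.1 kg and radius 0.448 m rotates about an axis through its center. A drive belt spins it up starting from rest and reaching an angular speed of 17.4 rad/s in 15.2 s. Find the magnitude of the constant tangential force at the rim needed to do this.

F ≈ 6.44 N

I = ½MR² = (1/2)(25.1)(0.448)² = 2.519 kg·m².
α = Δω/Δt = (17.4 − 0)/15.2 = 1.145 rad/s².
The required torque is τ = Iα = (2.519)(1.145) = 2.883 N·m.
A tangential force at the rim gives τ = FR, so F = τ/R = 2.883/0.448 = 6.436 N.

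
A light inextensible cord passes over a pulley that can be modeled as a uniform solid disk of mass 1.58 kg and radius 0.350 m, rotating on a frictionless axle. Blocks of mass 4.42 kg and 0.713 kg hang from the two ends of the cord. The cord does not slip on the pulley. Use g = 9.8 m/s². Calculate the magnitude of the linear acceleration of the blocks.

I = ½MR² = (1/2)(1.58)(0.350)² = 0.09677 kg·m².
Heavier block: m₁g − T₁ = m₁a. Lighter block: T₂ − m₂g = m₂a.
Pulley: (T₁ − T₂)R = Iα = I(a/R), so T₁ − T₂ = (I/R²)a = (1/2)M_p a = 0.7900·a.
Adding the three: (m₁ − m₂)g = (m₁ + m₂ + 0.7900)a, so a = (4.42 − 0.713)(9.8)/(4.42 + 0.713 + 0.7900) = 6.133 m/s².

a ≈ 6.13 m/s²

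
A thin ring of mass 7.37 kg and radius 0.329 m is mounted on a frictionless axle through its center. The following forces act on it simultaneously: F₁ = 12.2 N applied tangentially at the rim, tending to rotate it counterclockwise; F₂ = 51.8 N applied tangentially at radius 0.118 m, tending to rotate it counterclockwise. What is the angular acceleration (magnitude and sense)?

I = MR² = (7.37)(0.329)² = 0.7977 kg·m².
Taking counterclockwise as positive: τ₁ = +(12.2)(0.329) = +4.014 N·m; τ₂ = +(51.8)(0.118) = +6.112 N·m.
Net torque τ = 10.13 N·m.
α = τ/I = 10.13/0.7977 = 12.69 rad/s².

α ≈ 12.7 rad/s², counterclockwise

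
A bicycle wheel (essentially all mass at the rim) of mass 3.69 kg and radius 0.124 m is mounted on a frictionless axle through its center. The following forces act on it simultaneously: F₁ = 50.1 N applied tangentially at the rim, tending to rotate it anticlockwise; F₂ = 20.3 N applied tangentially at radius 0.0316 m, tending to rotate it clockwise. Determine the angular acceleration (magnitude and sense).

I = MR² = (3.69)(0.124)² = 0.05674 kg·m².
Taking anticlockwise as positive: τ₁ = +(50.1)(0.124) = +6.212 N·m; τ₂ = −(20.3)(0.0316) = −0.6415 N·m.
Net torque τ = 5.571 N·m.
α = τ/I = 5.571/0.05674 = 98.19 rad/s².

α ≈ 98.2 rad/s², anticlockwise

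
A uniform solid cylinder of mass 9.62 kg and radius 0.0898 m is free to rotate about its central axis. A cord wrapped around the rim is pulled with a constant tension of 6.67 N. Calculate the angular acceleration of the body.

I = ½MR² = (1/2)(9.62)(0.0898)² = 0.03879 kg·m².
τ = F R = (6.67)(0.0898) = 0.5990 N·m.
Newton's second law for rotation, τ = Iα, gives α = τ/I = 0.5990/0.03879 = 15.44 rad/s².

α ≈ 15.4 rad/s²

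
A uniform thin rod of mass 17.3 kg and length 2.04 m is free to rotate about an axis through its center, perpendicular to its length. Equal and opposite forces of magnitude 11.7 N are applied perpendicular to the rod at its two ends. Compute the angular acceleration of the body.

I = (1/12)ML² = (1/12)(17.3)(2.04)² = 6.000 kg·m².
The couple gives τ = F·(L/2) + F·(L/2) = F L = (11.7)(2.04) = 23.87 N·m.
From τ = Iα: α = 23.87/6.000 = 3.978 rad/s².

α ≈ 3.98 rad/s²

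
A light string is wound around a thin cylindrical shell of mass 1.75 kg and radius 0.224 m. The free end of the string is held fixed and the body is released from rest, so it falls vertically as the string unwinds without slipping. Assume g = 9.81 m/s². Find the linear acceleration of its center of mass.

a ≈ 4.91 m/s²

Translation: Mg − T = Ma. Rotation about the center: TR = Iα with I = MR².
With a = αR: T = (I/R²)a = M a, so Mg = (1 + 1.000)Ma.
a = g/(1 + 1.000) = 9.81/2.000 = 4.905 m/s².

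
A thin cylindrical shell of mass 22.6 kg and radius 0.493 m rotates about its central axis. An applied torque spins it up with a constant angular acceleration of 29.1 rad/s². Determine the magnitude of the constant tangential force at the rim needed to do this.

F ≈ 324 N

I = MR² = (22.6)(0.493)² = 5.493 kg·m².
The required torque is τ = Iα = (5.493)(29.10) = 159.8 N·m.
A tangential force at the rim gives τ = FR, so F = τ/R = 159.8/0.493 = 324.2 N.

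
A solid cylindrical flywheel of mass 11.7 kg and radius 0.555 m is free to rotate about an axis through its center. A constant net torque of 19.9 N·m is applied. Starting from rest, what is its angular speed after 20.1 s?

I = ½MR² = (1/2)(11.7)(0.555)² = 1.802 kg·m².
α = τ/I = 19.9/1.802 = 11.04 rad/s².
ω = ω₀ + αt = 0 + (11.04)(20.1) = 222.0 rad/s.

ω ≈ 222 rad/s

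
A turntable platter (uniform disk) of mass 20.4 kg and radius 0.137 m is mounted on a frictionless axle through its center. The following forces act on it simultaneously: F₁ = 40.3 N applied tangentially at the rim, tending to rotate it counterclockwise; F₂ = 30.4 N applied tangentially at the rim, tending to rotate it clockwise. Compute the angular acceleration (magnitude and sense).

I = ½MR² = (1/2)(20.4)(0.137)² = 0.1914 kg·m².
Taking counterclockwise as positive: τ₁ = +(40.3)(0.137) = +5.521 N·m; τ₂ = −(30.4)(0.137) = −4.165 N·m.
Net torque τ = 1.356 N·m.
α = τ/I = 1.356/0.1914 = 7.085 rad/s².

α ≈ 7.08 rad/s², counterclockwise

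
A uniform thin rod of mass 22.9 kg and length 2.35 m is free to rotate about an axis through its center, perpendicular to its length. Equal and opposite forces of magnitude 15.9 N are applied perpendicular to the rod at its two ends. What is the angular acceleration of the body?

I = (1/12)ML² = (1/12)(22.9)(2.35)² = 10.54 kg·m².
The couple gives τ = F·(L/2) + F·(L/2) = F L = (15.9)(2.35) = 37.37 N·m.
Newton's second law for rotation, τ = Iα, gives α = τ/I = 37.37/10.54 = 3.545 rad/s².

α ≈ 3.55 rad/s²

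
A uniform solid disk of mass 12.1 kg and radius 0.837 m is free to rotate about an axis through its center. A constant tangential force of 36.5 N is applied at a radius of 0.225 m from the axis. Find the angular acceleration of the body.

I = ½MR² = (1/2)(12.1)(0.837)² = 4.238 kg·m².
τ = F·r = (36.5)(0.225) = 8.213 N·m.
From τ = Iα: α = 8.213/4.238 = 1.938 rad/s².

α ≈ 1.94 rad/s²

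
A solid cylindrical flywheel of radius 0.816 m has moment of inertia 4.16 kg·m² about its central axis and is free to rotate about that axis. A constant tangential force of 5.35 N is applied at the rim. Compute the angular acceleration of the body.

τ = F R = (5.35)(0.816) = 4.366 N·m.
From τ = Iα: α = 4.366/4.160 = 1.049 rad/s².

α ≈ 1.05 rad/s²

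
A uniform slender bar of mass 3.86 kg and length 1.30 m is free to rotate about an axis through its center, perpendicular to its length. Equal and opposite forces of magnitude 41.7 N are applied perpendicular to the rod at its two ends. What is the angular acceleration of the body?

I = (1/12)ML² = (1/12)(3.86)(1.30)² = 0.5436 kg·m².
The couple gives τ = F·(L/2) + F·(L/2) = F L = (41.7)(1.30) = 54.21 N·m.
Newton's second law for rotation, τ = Iα, gives α = τ/I = 54.21/0.5436 = 99.72 rad/s².

α ≈ 99.7 rad/s²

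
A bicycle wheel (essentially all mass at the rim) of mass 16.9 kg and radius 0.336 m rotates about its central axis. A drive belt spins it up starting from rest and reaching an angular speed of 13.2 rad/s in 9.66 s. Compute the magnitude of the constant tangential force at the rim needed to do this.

I = MR² = (16.9)(0.336)² = 1.908 kg·m².
α = Δω/Δt = (13.2 − 0)/9.66 = 1.366 rad/s².
The required torque is τ = Iα = (1.908)(1.366) = 2.607 N·m.
A tangential force at the rim gives τ = FR, so F = τ/R = 2.607/0.336 = 7.759 N.

F ≈ 7.76 N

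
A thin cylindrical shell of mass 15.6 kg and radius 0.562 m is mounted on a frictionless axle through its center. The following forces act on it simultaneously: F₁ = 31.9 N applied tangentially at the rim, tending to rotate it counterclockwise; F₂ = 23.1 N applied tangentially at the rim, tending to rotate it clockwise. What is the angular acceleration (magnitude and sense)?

I = MR² = (15.6)(0.562)² = 4.927 kg·m².
Taking counterclockwise as positive: τ₁ = +(31.9)(0.562) = +17.93 N·m; τ₂ = −(23.1)(0.562) = −12.98 N·m.
Net torque τ = 4.946 N·m.
α = τ/I = 4.946/4.927 = 1.004 rad/s².

α ≈ 1.00 rad/s², counterclockwise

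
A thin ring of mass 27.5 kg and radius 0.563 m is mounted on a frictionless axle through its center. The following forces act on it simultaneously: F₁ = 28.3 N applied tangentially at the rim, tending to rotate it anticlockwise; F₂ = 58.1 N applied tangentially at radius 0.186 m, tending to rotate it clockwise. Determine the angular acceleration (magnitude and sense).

I = MR² = (27.5)(0.563)² = 8.717 kg·m².
Taking anticlockwise as positive: τ₁ = +(28.3)(0.563) = +15.93 N·m; τ₂ = −(58.1)(0.186) = −10.81 N·m.
Net torque τ = 5.126 N·m.
α = τ/I = 5.126/8.717 = 0.5881 rad/s².

α ≈ 0.588 rad/s², anticlockwise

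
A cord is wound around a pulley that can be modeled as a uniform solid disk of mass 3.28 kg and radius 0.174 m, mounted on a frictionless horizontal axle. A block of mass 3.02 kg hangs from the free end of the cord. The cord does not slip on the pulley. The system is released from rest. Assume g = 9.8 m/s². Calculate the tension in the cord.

I = ½MR² = (1/2)(3.28)(0.174)² = 0.04965 kg·m².
Block: mg − T = ma. Pulley: TR = Iα. No-slip: a = αR, so T = (I/R²)a = 1.640·a.
Then mg = (m + 1.640)a, so a = (3.02)(9.8)/(3.02 + 1.640) = 6.351 m/s².
T = 1.640·a = 10.42 N.

T ≈ 10.4 N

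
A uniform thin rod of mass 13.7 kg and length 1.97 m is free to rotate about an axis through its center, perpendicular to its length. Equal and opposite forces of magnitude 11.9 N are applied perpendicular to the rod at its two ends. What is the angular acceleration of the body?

I = (1/12)ML² = (1/12)(13.7)(1.97)² = 4.431 kg·m².
The couple gives τ = F·(L/2) + F·(L/2) = F L = (11.9)(1.97) = 23.44 N·m.
From τ = Iα: α = 23.44/4.431 = 5.291 rad/s².

α ≈ 5.29 rad/s²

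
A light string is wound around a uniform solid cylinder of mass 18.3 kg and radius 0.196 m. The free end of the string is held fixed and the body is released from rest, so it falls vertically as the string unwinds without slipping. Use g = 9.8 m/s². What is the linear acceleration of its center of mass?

a ≈ 6.53 m/s²

Translation: Mg − T = Ma. Rotation about the center: TR = Iα with I = ½MR².
With a = αR: T = (I/R²)a = (1/2)M a, so Mg = (1 + 0.5000)Ma.
a = g/(1 + 0.5000) = 9.8/1.500 = 6.533 m/s².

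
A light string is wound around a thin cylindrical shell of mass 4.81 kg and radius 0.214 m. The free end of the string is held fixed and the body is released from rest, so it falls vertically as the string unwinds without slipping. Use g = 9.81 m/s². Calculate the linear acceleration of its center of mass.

a ≈ 4.91 m/s²

Translation: Mg − T = Ma. Rotation about the center: TR = Iα with I = MR².
With a = αR: T = (I/R²)a = M a, so Mg = (1 + 1.000)Ma.
a = g/(1 + 1.000) = 9.81/2.000 = 4.905 m/s².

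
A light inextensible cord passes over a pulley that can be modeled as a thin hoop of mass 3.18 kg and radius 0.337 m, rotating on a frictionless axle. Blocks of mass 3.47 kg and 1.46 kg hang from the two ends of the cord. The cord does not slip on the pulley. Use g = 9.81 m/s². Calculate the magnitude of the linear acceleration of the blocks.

a ≈ 2.43 m/s²

I = MR² = (3.18)(0.337)² = 0.3611 kg·m².
Heavier block: m₁g − T₁ = m₁a. Lighter block: T₂ − m₂g = m₂a.
Pulley: (T₁ − T₂)R = Iα = I(a/R), so T₁ − T₂ = (I/R²)a = 1·M_p a = 3.180·a.
Adding the three: (m₁ − m₂)g = (m₁ + m₂ + 3.180)a, so a = (3.47 − 1.46)(9.81)/(3.47 + 1.46 + 3.180) = 2.431 m/s².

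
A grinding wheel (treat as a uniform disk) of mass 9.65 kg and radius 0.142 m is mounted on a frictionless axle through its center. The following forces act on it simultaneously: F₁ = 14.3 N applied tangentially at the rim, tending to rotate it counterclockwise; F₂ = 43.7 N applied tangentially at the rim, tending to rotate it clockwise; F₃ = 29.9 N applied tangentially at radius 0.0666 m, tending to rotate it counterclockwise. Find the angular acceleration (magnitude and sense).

I = ½MR² = (1/2)(9.65)(0.142)² = 0.09729 kg·m².
Taking counterclockwise as positive: τ₁ = +(14.3)(0.142) = +2.031 N·m; τ₂ = −(43.7)(0.142) = −6.205 N·m; τ₃ = +(29.9)(0.0666) = +1.991 N·m.
Net torque τ = -2.183 N·m.
α = τ/I = -2.183/0.09729 = -22.44 rad/s².

α ≈ 22.4 rad/s², clockwise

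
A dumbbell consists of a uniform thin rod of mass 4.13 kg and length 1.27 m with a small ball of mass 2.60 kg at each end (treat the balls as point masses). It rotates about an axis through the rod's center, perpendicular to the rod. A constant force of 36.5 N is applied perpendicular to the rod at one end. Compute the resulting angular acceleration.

α ≈ 8.74 rad/s²

I_rod = (1/12)ML² = (1/12)(4.13)(1.27)² = 0.5551 kg·m².
I_balls = 2·m·(L/2)² = 2(2.60)(0.6350)² = 2.097 kg·m².
Total I = 2.652 kg·m².
τ = F·(L/2) = (36.5)(0.635) = 23.18 N·m.
α = τ/I = 23.18/2.652 = 8.740 rad/s².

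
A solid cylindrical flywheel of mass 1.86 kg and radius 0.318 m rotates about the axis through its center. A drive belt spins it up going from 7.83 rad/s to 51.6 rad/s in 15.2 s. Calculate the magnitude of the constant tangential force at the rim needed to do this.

F ≈ 0.852 N

I = ½MR² = (1/2)(1.86)(0.318)² = 0.09405 kg·m².
α = Δω/Δt = (51.6 − 7.83)/15.2 = 2.880 rad/s².
The required torque is τ = Iα = (0.09405)(2.880) = 0.2708 N·m.
A tangential force at the rim gives τ = FR, so F = τ/R = 0.2708/0.318 = 0.8516 N.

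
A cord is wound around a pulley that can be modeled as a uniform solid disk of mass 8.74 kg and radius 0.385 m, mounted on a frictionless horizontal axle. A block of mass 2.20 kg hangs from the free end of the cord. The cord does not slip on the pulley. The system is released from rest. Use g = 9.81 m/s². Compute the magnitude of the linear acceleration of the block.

a ≈ 3.28 m/s²

I = ½MR² = (1/2)(8.74)(0.385)² = 0.6477 kg·m².
Block: mg − T = ma. Pulley: TR = Iα. No-slip: a = αR, so T = (I/R²)a = 4.370·a.
Then mg = (m + 4.370)a, so a = (2.20)(9.81)/(2.20 + 4.370) = 3.285 m/s².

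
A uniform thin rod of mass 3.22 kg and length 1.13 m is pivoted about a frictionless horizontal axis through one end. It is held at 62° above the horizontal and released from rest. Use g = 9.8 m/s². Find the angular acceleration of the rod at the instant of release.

About the pivot, I = (1/3)ML² = (1/3)(3.22)(1.13)² = 1.371 kg·m².
The weight acts at the center, a distance L/2 = 0.5650 m from the pivot; τ = Mg(L/2) cos 62° = 8.370 N·m.
α = τ/I = 8.370/1.371 = 6.107 rad/s².

α ≈ 6.11 rad/s²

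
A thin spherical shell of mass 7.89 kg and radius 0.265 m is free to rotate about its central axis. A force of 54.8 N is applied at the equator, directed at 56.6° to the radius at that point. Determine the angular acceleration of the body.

α ≈ 32.8 rad/s²

I = (2/3)MR² = (2/3)(7.89)(0.265)² = 0.3694 kg·m².
Only the tangential component produces torque: τ = F R sinθ = (54.8)(0.265) sin 56.6° = 12.12 N·m.
Newton's second law for rotation, τ = Iα, gives α = τ/I = 12.12/0.3694 = 32.82 rad/s².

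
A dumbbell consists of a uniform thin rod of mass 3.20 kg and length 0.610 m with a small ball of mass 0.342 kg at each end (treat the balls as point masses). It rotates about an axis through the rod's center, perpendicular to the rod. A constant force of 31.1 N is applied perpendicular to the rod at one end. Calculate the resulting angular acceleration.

α ≈ 58.2 rad/s²

I_rod = (1/12)ML² = (1/12)(3.20)(0.610)² = 0.09923 kg·m².
I_balls = 2·m·(L/2)² = 2(0.342)(0.3050)² = 0.06363 kg·m².
Total I = 0.1629 kg·m².
τ = F·(L/2) = (31.1)(0.305) = 9.486 N·m.
α = τ/I = 9.486/0.1629 = 58.24 rad/s².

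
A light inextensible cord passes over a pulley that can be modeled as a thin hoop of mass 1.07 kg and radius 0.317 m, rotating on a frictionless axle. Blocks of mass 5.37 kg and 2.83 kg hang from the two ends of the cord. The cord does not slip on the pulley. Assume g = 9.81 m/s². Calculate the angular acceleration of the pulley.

α ≈ 8.48 rad/s²

I = MR² = (1.07)(0.317)² = 0.1075 kg·m².
Heavier block: m₁g − T₁ = m₁a. Lighter block: T₂ − m₂g = m₂a.
Pulley: (T₁ − T₂)R = Iα = I(a/R), so T₁ − T₂ = (I/R²)a = 1·M_p a = 1.070·a.
Adding the three: (m₁ − m₂)g = (m₁ + m₂ + 1.070)a, so a = (5.37 − 2.83)(9.81)/(5.37 + 2.83 + 1.070) = 2.688 m/s².
α = a/R = 2.688/0.317 = 8.479 rad/s².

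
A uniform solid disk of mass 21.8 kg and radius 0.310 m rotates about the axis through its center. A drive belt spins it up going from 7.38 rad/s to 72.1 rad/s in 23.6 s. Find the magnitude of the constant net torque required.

τ ≈ 2.87 N·m

I = ½MR² = (1/2)(21.8)(0.310)² = 1.047 kg·m².
α = Δω/Δt = (72.1 − 7.38)/23.6 = 2.742 rad/s².
τ = Iα = (1.047)(2.742) = 2.873 N·m.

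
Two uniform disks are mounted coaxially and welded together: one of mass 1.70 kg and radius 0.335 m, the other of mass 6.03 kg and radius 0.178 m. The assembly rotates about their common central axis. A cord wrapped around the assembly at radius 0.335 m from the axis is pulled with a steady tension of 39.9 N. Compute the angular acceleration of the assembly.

α ≈ 70.0 rad/s²

I = ½M₁R₁² + ½M₂R₂² = ½(1.70)(0.335)² + ½(6.03)(0.178)² = 0.1909 kg·m².
τ = F r = (39.9)(0.335) = 13.37 N·m.
α = τ/I = 13.37/0.1909 = 70.01 rad/s².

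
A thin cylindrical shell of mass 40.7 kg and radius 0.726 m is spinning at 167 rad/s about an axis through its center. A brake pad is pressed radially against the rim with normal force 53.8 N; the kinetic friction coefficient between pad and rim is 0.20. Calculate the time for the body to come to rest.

I = MR² = (40.7)(0.726)² = 21.45 kg·m².
Friction force f = μN = (0.20)(53.8) = 10.76 N at the rim; torque magnitude τ = fR = 7.812 N·m, opposing ω.
|α| = τ/I = 7.812/21.45 = 0.3642 rad/s² (deceleration).
0 = ω₀ − |α|t ⇒ t = ω₀/|α| = 167/0.3642 = 458.6 s.

t ≈ 459 s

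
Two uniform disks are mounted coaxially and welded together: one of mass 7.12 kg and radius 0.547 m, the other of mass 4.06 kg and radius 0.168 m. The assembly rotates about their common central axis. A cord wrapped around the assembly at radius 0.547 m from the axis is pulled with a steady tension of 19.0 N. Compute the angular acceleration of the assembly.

I = ½M₁R₁² + ½M₂R₂² = ½(7.12)(0.547)² + ½(4.06)(0.168)² = 1.122 kg·m².
τ = F r = (19.0)(0.547) = 10.39 N·m.
α = τ/I = 10.39/1.122 = 9.259 rad/s².

α ≈ 9.26 rad/s²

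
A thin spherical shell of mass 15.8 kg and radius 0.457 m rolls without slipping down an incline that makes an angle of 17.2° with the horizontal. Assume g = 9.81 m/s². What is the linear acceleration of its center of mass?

Translation along the incline: Mg sinθ − f = Ma.
Rotation about the center: fR = Iα with I = (2/3)MR². No-slip gives a = αR, so f = (I/R²)a = (2/3)M a.
Substituting: Mg sinθ = (1 + 0.6667)Ma, so a = g sinθ/(1 + 0.6667) = (9.81) sin 17.2° / 1.667 = 1.741 m/s².

a ≈ 1.74 m/s²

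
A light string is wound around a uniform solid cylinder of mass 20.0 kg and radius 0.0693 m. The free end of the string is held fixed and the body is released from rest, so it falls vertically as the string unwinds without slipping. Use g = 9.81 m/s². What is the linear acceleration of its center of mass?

a ≈ 6.54 m/s²

Translation: Mg − T = Ma. Rotation about the center: TR = Iα with I = ½MR².
With a = αR: T = (I/R²)a = (1/2)M a, so Mg = (1 + 0.5000)Ma.
a = g/(1 + 0.5000) = 9.81/1.500 = 6.540 m/s².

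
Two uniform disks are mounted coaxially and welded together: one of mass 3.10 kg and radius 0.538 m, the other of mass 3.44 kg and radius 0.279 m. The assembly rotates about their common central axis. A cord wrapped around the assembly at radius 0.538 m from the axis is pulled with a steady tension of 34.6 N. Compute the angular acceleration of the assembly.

α ≈ 32.0 rad/s²

I = ½M₁R₁² + ½M₂R₂² = ½(3.10)(0.538)² + ½(3.44)(0.279)² = 0.5825 kg·m².
τ = F r = (34.6)(0.538) = 18.61 N·m.
α = τ/I = 18.61/0.5825 = 31.96 rad/s².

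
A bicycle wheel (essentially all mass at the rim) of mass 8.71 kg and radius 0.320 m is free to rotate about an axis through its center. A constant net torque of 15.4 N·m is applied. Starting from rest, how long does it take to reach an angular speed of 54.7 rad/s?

I = MR² = (8.71)(0.320)² = 0.8919 kg·m².
α = τ/I = 15.4/0.8919 = 17.27 rad/s².
ω = αt ⇒ t = ω/α = 54.7/17.27 = 3.168 s.

t ≈ 3.17 s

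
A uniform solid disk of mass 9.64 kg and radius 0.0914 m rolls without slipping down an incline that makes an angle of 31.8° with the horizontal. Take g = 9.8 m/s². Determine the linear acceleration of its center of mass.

Translation along the incline: Mg sinθ − f = Ma.
Rotation about the center: fR = Iα with I = ½MR². No-slip gives a = αR, so f = (I/R²)a = (1/2)M a.
Substituting: Mg sinθ = (1 + 0.5000)Ma, so a = g sinθ/(1 + 0.5000) = (9.8) sin 31.8° / 1.500 = 3.443 m/s².

a ≈ 3.44 m/s²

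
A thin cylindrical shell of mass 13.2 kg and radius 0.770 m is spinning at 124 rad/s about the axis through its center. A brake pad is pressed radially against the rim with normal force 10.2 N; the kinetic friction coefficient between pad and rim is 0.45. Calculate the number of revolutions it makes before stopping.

≈ 2710 revolutions

I = MR² = (13.2)(0.770)² = 7.826 kg·m².
Friction force f = μN = (0.45)(10.2) = 4.590 N at the rim; torque magnitude τ = fR = 3.534 N·m, opposing ω.
|α| = τ/I = 3.534/7.826 = 0.4516 rad/s² (deceleration).
ω² = ω₀² − 2|α|θ with ω = 0 ⇒ θ = ω₀²/(2|α|) = 17020 rad = 2709 rev.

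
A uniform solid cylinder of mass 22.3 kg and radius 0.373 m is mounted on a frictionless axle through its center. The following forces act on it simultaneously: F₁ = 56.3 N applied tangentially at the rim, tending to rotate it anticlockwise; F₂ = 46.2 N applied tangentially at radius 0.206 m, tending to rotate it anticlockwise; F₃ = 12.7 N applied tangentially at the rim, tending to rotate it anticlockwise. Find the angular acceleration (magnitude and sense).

I = ½MR² = (1/2)(22.3)(0.373)² = 1.551 kg·m².
Taking anticlockwise as positive: τ₁ = +(56.3)(0.373) = +21.00 N·m; τ₂ = +(46.2)(0.206) = +9.517 N·m; τ₃ = +(12.7)(0.373) = +4.737 N·m.
Net torque τ = 35.25 N·m.
α = τ/I = 35.25/1.551 = 22.73 rad/s².

α ≈ 22.7 rad/s², anticlockwise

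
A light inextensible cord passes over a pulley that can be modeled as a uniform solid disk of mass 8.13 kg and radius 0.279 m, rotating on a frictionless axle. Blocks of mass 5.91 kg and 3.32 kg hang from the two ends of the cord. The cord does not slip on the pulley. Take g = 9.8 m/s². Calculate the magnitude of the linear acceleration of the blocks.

a ≈ 1.91 m/s²

I = ½MR² = (1/2)(8.13)(0.279)² = 0.3164 kg·m².
Heavier block: m₁g − T₁ = m₁a. Lighter block: T₂ − m₂g = m₂a.
Pulley: (T₁ − T₂)R = Iα = I(a/R), so T₁ − T₂ = (I/R²)a = (1/2)M_p a = 4.065·a.
Adding the three: (m₁ − m₂)g = (m₁ + m₂ + 4.065)a, so a = (5.91 − 3.32)(9.8)/(5.91 + 3.32 + 4.065) = 1.909 m/s².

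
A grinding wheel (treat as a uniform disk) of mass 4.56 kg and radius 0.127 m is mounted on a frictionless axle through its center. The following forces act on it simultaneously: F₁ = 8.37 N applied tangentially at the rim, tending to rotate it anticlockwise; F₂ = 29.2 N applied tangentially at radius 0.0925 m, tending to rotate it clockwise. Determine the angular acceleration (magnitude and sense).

α ≈ 44.5 rad/s², clockwise

I = ½MR² = (1/2)(4.56)(0.127)² = 0.03677 kg·m².
Taking anticlockwise as positive: τ₁ = +(8.37)(0.127) = +1.063 N·m; τ₂ = −(29.2)(0.0925) = −2.701 N·m.
Net torque τ = -1.638 N·m.
α = τ/I = -1.638/0.03677 = -44.54 rad/s².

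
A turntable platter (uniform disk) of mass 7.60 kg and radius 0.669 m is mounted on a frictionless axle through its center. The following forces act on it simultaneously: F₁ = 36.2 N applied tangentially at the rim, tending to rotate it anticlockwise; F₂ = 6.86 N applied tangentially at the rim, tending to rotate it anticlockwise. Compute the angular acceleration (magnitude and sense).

α ≈ 16.9 rad/s², anticlockwise

I = ½MR² = (1/2)(7.60)(0.669)² = 1.701 kg·m².
Taking anticlockwise as positive: τ₁ = +(36.2)(0.669) = +24.22 N·m; τ₂ = +(6.86)(0.669) = +4.589 N·m.
Net torque τ = 28.81 N·m.
α = τ/I = 28.81/1.701 = 16.94 rad/s².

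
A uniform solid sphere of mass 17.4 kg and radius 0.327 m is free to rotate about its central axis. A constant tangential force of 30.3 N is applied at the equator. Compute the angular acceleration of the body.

α ≈ 13.3 rad/s²

I = (2/5)MR² = (2/5)(17.4)(0.327)² = 0.7442 kg·m².
τ = F R = (30.3)(0.327) = 9.908 N·m.
Newton's second law for rotation, τ = Iα, gives α = τ/I = 9.908/0.7442 = 13.31 rad/s².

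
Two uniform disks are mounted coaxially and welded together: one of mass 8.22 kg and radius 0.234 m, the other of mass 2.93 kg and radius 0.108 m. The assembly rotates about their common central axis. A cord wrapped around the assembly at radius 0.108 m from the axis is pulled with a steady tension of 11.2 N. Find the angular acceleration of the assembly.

α ≈ 5.00 rad/s²

I = ½M₁R₁² + ½M₂R₂² = ½(8.22)(0.234)² + ½(2.93)(0.108)² = 0.2421 kg·m².
τ = F r = (11.2)(0.108) = 1.210 N·m.
α = τ/I = 1.210/0.2421 = 4.996 rad/s².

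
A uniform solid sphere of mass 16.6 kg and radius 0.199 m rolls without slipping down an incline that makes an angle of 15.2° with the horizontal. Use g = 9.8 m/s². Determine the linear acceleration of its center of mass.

a ≈ 1.84 m/s²

Translation along the incline: Mg sinθ − f = Ma.
Rotation about the center: fR = Iα with I = (2/5)MR². No-slip gives a = αR, so f = (I/R²)a = (2/5)M a.
Substituting: Mg sinθ = (1 + 0.4000)Ma, so a = g sinθ/(1 + 0.4000) = (9.8) sin 15.2° / 1.400 = 1.835 m/s².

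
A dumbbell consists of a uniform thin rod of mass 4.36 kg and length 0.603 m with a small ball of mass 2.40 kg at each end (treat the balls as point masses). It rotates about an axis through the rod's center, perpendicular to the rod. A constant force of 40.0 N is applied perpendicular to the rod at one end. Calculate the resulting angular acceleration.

I_rod = (1/12)ML² = (1/12)(4.36)(0.603)² = 0.1321 kg·m².
I_balls = 2·m·(L/2)² = 2(2.40)(0.3015)² = 0.4363 kg·m².
Total I = 0.5684 kg·m².
τ = F·(L/2) = (40.0)(0.301) = 12.06 N·m.
α = τ/I = 12.06/0.5684 = 21.22 rad/s².

α ≈ 21.2 rad/s²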